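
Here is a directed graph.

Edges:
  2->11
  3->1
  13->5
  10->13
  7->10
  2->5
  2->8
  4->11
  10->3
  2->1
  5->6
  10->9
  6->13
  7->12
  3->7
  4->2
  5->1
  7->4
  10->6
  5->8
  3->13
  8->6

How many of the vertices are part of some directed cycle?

7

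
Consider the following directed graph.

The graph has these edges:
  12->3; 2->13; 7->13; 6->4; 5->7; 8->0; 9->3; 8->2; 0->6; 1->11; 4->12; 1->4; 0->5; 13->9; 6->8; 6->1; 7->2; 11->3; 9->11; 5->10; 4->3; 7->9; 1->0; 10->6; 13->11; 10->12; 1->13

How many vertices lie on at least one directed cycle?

6

A vertex is on a directed cycle iff it belongs to a strongly connected component of size ≥ 2 (or has a self-loop).
The vertices on cycles are {0, 1, 5, 6, 8, 10} — 6 in total.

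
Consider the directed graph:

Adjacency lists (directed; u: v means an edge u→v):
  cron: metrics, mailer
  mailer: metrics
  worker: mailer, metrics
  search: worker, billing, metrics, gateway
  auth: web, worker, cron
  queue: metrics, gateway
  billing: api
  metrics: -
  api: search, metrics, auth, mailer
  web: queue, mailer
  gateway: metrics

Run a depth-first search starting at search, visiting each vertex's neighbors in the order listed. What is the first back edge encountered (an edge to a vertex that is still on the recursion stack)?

api→search

DFS from search (visiting each vertex's neighbors in the order listed); mark gray on enter, black on exit:
search gray
  worker gray
    mailer gray
      metrics gray
      metrics black
    mailer black
    worker→metrics: metrics black — skip
  worker black
  billing gray
    api gray
      api→search: search is gray → back edge
First back edge: api → search.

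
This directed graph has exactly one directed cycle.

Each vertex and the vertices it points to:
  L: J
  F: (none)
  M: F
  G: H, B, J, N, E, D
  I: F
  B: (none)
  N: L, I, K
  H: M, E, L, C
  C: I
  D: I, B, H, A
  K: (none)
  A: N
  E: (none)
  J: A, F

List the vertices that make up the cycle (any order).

DFS with gray/black marking from N:
N gray
  L gray
    J gray
      A gray
        A→N: N is gray → back edge
Back edge closes the cycle N → L → J → A → N; its vertices are {A, J, L, N}.

A, J, L, N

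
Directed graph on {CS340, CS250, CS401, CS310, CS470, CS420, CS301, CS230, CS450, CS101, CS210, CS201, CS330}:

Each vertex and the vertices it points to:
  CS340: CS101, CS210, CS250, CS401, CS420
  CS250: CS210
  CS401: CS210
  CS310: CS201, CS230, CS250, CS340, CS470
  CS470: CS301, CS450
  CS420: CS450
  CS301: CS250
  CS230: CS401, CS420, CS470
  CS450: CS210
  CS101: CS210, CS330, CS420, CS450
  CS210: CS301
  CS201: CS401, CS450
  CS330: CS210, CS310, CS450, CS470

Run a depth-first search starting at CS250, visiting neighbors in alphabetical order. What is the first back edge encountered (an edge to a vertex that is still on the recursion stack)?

DFS from CS250 (visiting neighbors in alphabetical order); mark gray on enter, black on exit:
CS250 gray
  CS210 gray
    CS301 gray
      CS301→CS250: CS250 is gray → back edge
First back edge: CS301 → CS250.

CS301->CS250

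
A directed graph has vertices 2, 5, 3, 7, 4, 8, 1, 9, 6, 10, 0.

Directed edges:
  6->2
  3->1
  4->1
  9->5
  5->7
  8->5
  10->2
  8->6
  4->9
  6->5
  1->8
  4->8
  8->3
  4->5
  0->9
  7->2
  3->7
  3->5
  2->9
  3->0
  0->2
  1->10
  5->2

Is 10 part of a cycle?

No

10 lies on a cycle iff there is a path from 10 back to itself.
Exploring from 10, it never reaches itself; equivalently, its strongly connected component is a singleton.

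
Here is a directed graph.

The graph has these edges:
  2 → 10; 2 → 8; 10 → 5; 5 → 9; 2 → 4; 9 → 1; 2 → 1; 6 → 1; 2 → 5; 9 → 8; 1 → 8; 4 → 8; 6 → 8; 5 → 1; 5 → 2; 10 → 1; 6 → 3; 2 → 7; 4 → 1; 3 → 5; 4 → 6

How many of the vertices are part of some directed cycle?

A vertex is on a directed cycle iff it belongs to a strongly connected component of size ≥ 2 (or has a self-loop).
The vertices on cycles are {2, 3, 4, 5, 6, 10} — 6 in total.

6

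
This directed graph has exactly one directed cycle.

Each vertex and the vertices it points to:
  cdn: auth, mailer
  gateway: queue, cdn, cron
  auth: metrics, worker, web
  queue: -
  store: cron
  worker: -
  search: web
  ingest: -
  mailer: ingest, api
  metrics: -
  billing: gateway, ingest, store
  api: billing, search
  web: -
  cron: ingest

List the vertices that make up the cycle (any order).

DFS with gray/black marking from gateway:
gateway gray
  queue gray
  queue black
  cdn gray
    auth gray
      metrics gray
      metrics black
      worker gray
      worker black
      web gray
      web black
    auth black
    mailer gray
      ingest gray
      ingest black
      api gray
        billing gray
          billing→gateway: gateway is gray → back edge
Back edge closes the cycle gateway → cdn → mailer → api → billing → gateway; its vertices are {api, cdn, mailer, billing, gateway}.

api, cdn, mailer, billing, gateway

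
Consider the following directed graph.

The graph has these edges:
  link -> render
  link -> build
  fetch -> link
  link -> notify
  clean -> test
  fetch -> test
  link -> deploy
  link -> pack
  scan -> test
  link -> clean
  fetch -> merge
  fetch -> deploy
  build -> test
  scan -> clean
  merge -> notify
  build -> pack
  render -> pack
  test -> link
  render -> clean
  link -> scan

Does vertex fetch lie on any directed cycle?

fetch lies on a cycle iff there is a path from fetch back to itself.
Exploring from fetch, it never reaches itself; equivalently, its strongly connected component is a singleton.

No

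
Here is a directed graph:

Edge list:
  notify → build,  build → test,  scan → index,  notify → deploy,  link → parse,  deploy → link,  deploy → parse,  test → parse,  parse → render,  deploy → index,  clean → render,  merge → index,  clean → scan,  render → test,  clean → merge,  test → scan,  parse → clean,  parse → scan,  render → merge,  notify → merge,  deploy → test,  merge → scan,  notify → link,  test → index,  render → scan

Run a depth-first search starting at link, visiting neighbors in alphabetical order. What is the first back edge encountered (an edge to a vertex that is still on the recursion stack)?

DFS from link (visiting neighbors in alphabetical order); mark gray on enter, black on exit:
link gray
  parse gray
    clean gray
      merge gray
        index gray
        index black
        scan gray
          scan→index: index black — skip
        scan black
      merge black
      render gray
        render→merge: merge black — skip
        render→scan: scan black — skip
        test gray
          test→index: index black — skip
          test→parse: parse is gray → back edge
First back edge: test → parse.

test→parse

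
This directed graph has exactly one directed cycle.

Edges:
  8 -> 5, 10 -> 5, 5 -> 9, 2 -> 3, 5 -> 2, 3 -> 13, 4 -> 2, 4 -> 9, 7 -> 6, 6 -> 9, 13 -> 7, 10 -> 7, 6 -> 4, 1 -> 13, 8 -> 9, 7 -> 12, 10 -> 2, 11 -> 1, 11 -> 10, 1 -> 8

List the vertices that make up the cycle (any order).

DFS with gray/black marking from 7:
7 gray
  6 gray
    9 gray
    9 black
    4 gray
      4→9: 9 black — skip
      2 gray
        3 gray
          13 gray
            13→7: 7 is gray → back edge
Back edge closes the cycle 7 → 6 → 4 → 2 → 3 → 13 → 7; its vertices are {2, 3, 4, 6, 7, 13}.

2, 3, 4, 6, 7, 13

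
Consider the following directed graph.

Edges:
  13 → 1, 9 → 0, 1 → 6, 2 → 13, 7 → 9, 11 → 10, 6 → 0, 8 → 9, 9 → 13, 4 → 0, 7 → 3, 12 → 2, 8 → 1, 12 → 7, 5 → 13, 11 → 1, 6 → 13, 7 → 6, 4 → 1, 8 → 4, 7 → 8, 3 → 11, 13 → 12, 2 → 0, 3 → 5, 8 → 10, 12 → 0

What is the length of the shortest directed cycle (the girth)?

For each vertex v, BFS finds the shortest path from v back to v.
The shortest such closed walk is 12 → 2 → 13 → 12, length 3.

3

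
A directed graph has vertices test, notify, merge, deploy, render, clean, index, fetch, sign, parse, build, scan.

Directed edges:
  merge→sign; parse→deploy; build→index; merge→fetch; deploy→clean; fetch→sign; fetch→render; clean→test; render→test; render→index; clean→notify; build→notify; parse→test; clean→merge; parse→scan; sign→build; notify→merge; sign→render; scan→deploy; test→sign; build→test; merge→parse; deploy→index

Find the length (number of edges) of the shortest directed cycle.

For each vertex v, BFS finds the shortest path from v back to v.
The shortest such closed walk is sign → render → test → sign, length 3.

3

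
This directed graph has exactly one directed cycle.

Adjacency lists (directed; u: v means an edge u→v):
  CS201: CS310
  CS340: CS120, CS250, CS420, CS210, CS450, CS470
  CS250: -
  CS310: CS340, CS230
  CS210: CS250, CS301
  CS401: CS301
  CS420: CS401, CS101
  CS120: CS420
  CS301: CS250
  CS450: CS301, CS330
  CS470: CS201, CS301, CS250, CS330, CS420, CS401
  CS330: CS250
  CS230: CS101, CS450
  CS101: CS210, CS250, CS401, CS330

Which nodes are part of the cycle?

DFS with gray/black marking from CS340:
CS340 gray
  CS120 gray
    CS420 gray
      CS401 gray
        CS301 gray
          CS250 gray
          CS250 black
        CS301 black
      CS401 black
      CS101 gray
        CS210 gray
          CS210→CS250: CS250 black — skip
          CS210→CS301: CS301 black — skip
        CS210 black
        CS101→CS250: CS250 black — skip
        CS101→CS401: CS401 black — skip
        CS330 gray
          CS330→CS250: CS250 black — skip
        CS330 black
      CS101 black
    CS420 black
  CS120 black
  CS340→CS250: CS250 black — skip
  CS340→CS420: CS420 black — skip
  CS340→CS210: CS210 black — skip
  CS450 gray
    CS450→CS301: CS301 black — skip
    CS450→CS330: CS330 black — skip
  CS450 black
  CS470 gray
    CS201 gray
      CS310 gray
        CS310→CS340: CS340 is gray → back edge
Back edge closes the cycle CS340 → CS470 → CS201 → CS310 → CS340; its vertices are {CS201, CS310, CS340, CS470}.

CS201, CS310, CS340, CS470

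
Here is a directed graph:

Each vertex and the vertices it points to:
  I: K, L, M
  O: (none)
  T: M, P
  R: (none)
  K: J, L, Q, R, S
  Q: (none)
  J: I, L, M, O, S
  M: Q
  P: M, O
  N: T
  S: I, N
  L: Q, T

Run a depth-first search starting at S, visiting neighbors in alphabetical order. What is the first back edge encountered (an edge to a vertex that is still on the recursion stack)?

J→I

DFS from S (visiting neighbors in alphabetical order); mark gray on enter, black on exit:
S gray
  I gray
    K gray
      J gray
        J→I: I is gray → back edge
First back edge: J → I.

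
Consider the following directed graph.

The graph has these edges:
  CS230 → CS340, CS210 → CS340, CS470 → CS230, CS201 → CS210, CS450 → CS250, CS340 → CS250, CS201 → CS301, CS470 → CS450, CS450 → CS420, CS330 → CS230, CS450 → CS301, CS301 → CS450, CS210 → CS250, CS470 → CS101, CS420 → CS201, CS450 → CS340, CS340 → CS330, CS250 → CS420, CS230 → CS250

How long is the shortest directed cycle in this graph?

2

For each vertex v, BFS finds the shortest path from v back to v.
The shortest such closed walk is CS450 → CS301 → CS450, length 2.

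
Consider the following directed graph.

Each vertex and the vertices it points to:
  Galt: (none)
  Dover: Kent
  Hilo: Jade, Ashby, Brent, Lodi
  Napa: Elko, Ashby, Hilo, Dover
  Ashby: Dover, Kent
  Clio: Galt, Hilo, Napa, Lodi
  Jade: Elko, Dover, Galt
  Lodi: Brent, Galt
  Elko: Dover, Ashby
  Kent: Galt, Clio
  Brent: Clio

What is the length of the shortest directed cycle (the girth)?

3

For each vertex v, BFS finds the shortest path from v back to v.
The shortest such closed walk is Clio → Lodi → Brent → Clio, length 3.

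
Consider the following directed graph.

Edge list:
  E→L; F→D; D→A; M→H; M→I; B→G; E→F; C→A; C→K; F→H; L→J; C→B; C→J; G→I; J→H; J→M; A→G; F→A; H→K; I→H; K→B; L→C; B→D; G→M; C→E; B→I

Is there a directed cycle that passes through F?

No

F lies on a cycle iff there is a path from F back to itself.
Exploring from F, it never reaches itself; equivalently, its strongly connected component is a singleton.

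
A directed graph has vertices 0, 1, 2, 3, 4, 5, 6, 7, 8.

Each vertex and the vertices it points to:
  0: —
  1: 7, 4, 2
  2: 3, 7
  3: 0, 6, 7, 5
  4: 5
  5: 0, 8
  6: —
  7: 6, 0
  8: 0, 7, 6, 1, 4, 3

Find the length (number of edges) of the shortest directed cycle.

3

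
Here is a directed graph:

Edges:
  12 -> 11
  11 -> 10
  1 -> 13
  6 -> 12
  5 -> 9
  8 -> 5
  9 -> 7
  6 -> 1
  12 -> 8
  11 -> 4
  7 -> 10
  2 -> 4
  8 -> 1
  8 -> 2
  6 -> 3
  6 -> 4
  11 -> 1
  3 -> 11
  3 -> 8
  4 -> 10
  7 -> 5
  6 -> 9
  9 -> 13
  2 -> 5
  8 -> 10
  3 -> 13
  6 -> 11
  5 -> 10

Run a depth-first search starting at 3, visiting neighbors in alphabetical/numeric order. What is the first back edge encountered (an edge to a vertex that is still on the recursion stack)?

7->5

DFS from 3 (visiting neighbors in alphabetical/numeric order); mark gray on enter, black on exit:
3 gray
  8 gray
    1 gray
      13 gray
      13 black
    1 black
    2 gray
      4 gray
        10 gray
        10 black
      4 black
      5 gray
        9 gray
          7 gray
            7→5: 5 is gray → back edge
First back edge: 7 → 5.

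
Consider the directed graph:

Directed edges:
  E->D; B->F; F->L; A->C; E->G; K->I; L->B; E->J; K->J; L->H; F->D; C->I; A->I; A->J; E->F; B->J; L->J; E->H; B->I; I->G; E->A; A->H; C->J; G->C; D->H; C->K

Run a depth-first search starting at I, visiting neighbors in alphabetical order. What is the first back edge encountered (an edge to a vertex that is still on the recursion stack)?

C->I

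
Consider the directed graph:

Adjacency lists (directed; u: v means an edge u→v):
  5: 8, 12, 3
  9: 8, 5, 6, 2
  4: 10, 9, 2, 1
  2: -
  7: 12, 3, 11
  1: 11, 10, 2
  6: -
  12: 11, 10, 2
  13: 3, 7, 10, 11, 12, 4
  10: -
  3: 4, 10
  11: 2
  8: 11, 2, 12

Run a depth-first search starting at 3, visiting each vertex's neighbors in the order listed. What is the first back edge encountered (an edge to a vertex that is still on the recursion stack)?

DFS from 3 (visiting each vertex's neighbors in the order listed); mark gray on enter, black on exit:
3 gray
  4 gray
    10 gray
    10 black
    9 gray
      8 gray
        11 gray
          2 gray
          2 black
        11 black
        8→2: 2 black — skip
        12 gray
          12→11: 11 black — skip
          12→10: 10 black — skip
          12→2: 2 black — skip
        12 black
      8 black
      5 gray
        5→8: 8 black — skip
        5→12: 12 black — skip
        5→3: 3 is gray → back edge
First back edge: 5 → 3.

5->3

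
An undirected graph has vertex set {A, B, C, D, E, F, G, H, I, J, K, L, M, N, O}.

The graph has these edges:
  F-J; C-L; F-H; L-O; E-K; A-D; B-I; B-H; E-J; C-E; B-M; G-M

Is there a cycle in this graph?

No

DFS, tracking each vertex's parent; an edge to a visited non-parent vertex closes a cycle.
Start from F:
visit F (parent –)
  visit H (parent F)
    visit B (parent H)
      visit M (parent B)
        visit G (parent M)
          G–M: parent, skip
        M–B: parent, skip
      visit I (parent B)
        I–B: parent, skip
      B–H: parent, skip
    H–F: parent, skip
  visit J (parent F)
    visit E (parent J)
      visit K (parent E)
        K–E: parent, skip
      E–J: parent, skip
      visit C (parent E)
        visit L (parent C)
          visit O (parent L)
            O–L: parent, skip
          L–C: parent, skip
        C–E: parent, skip
    J–F: parent, skip
visit A (parent –)
  visit D (parent A)
    D–A: parent, skip
visit N (parent –)
No non-parent visited neighbor found — the graph is a forest.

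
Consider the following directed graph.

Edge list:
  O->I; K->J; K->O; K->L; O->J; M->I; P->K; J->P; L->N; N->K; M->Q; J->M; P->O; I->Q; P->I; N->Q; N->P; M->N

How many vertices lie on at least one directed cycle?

7

A vertex is on a directed cycle iff it belongs to a strongly connected component of size ≥ 2 (or has a self-loop).
The vertices on cycles are {J, K, L, M, N, O, P} — 7 in total.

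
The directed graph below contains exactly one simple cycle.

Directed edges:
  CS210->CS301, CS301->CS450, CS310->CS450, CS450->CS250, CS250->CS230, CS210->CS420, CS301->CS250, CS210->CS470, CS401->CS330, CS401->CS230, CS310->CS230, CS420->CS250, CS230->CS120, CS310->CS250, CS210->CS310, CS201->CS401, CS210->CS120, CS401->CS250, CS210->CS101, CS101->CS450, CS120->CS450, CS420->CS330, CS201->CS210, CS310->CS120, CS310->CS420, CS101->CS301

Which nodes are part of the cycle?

CS120, CS230, CS250, CS450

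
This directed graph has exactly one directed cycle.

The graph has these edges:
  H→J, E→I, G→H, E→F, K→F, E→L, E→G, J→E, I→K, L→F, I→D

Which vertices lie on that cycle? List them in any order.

DFS with gray/black marking from J:
J gray
  E gray
    I gray
      D gray
      D black
      K gray
        F gray
        F black
      K black
    I black
    G gray
      H gray
        H→J: J is gray → back edge
Back edge closes the cycle J → E → G → H → J; its vertices are {E, G, H, J}.

E, G, H, J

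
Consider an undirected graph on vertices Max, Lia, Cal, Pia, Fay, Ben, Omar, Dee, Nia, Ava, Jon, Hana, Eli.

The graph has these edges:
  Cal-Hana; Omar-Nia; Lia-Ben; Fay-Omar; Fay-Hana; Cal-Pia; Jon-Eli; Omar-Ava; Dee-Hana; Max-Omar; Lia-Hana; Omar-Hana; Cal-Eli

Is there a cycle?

DFS, tracking each vertex's parent; an edge to a visited non-parent vertex closes a cycle.
Start from Hana:
visit Hana (parent –)
  visit Dee (parent Hana)
    Dee–Hana: parent, skip
  visit Fay (parent Hana)
    visit Omar (parent Fay)
      visit Max (parent Omar)
        Max–Omar: parent, skip
      Omar–Hana: Hana visited and ≠ parent → cycle
Cycle: Hana – Fay – Omar – Hana.

Yes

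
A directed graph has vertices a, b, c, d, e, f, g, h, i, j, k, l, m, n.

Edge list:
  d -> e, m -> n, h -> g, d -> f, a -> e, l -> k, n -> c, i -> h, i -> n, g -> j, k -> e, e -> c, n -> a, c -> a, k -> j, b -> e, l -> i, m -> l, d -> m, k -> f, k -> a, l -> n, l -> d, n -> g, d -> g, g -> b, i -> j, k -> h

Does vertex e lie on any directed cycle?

Yes

e is on a cycle iff e can reach itself via ≥1 edge.
e → c → a → e — yes.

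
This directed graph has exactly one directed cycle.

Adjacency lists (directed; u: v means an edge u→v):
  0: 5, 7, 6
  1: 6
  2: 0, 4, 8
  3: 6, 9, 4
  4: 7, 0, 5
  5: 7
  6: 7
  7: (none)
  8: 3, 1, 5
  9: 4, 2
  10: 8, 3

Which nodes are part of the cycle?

2, 3, 8, 9

DFS with gray/black marking from 3:
3 gray
  6 gray
    7 gray
    7 black
  6 black
  9 gray
    4 gray
      4→7: 7 black — skip
      0 gray
        5 gray
          5→7: 7 black — skip
        5 black
        0→7: 7 black — skip
        0→6: 6 black — skip
      0 black
      4→5: 5 black — skip
    4 black
    2 gray
      2→0: 0 black — skip
      2→4: 4 black — skip
      8 gray
        8→3: 3 is gray → back edge
Back edge closes the cycle 3 → 9 → 2 → 8 → 3; its vertices are {2, 3, 8, 9}.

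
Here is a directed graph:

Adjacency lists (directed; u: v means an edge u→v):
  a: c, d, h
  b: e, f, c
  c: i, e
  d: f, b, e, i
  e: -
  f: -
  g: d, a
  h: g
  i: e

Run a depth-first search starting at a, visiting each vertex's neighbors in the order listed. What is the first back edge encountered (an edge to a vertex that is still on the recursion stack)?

DFS from a (visiting each vertex's neighbors in the order listed); mark gray on enter, black on exit:
a gray
  c gray
    i gray
      e gray
      e black
    i black
    c→e: e black — skip
  c black
  d gray
    f gray
    f black
    b gray
      b→e: e black — skip
      b→f: f black — skip
      b→c: c black — skip
    b black
    d→e: e black — skip
    d→i: i black — skip
  d black
  h gray
    g gray
      g→d: d black — skip
      g→a: a is gray → back edge
First back edge: g → a.

g→a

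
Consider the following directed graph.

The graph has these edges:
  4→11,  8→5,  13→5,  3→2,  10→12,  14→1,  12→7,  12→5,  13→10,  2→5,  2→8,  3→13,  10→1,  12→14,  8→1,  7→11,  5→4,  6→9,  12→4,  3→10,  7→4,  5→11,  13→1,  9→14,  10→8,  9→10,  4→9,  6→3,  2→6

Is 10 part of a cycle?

Yes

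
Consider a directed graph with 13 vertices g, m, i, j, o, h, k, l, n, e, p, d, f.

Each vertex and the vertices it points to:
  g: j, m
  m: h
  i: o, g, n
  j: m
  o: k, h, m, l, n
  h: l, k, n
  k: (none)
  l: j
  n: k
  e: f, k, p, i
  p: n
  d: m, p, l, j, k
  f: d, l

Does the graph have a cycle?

Yes

DFS with white/gray/black marking, starting from p:
p gray
  n gray
    k gray
    k black
  n black
p black
g gray
  j gray
    m gray
      h gray
        l gray
          l→j: j is gray → back edge
Back edge found, so a cycle exists: j → m → h → l → j.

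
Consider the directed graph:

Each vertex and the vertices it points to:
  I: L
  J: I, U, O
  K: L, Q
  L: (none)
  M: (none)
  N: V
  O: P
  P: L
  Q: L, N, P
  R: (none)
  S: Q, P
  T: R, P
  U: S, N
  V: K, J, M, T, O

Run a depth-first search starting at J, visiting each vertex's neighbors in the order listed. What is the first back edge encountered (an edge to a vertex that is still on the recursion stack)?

K→Q

DFS from J (visiting each vertex's neighbors in the order listed); mark gray on enter, black on exit:
J gray
  I gray
    L gray
    L black
  I black
  U gray
    S gray
      Q gray
        Q→L: L black — skip
        N gray
          V gray
            K gray
              K→L: L black — skip
              K→Q: Q is gray → back edge
First back edge: K → Q.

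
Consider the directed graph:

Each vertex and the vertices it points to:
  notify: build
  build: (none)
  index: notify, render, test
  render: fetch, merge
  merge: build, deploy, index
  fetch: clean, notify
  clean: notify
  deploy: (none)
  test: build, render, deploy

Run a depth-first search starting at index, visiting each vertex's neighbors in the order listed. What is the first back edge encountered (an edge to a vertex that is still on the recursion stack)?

merge->index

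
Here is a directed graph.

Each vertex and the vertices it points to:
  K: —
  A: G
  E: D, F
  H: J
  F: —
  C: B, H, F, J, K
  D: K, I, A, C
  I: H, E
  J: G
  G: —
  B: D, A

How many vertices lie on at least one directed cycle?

A vertex is on a directed cycle iff it belongs to a strongly connected component of size ≥ 2 (or has a self-loop).
The vertices on cycles are {B, C, D, E, I} — 5 in total.

5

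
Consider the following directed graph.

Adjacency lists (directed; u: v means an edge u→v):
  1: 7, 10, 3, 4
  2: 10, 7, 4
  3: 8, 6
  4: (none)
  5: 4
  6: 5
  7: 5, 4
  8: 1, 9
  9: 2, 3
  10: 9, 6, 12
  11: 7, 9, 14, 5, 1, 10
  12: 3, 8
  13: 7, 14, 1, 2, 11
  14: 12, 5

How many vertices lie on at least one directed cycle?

7

A vertex is on a directed cycle iff it belongs to a strongly connected component of size ≥ 2 (or has a self-loop).
The vertices on cycles are {1, 2, 3, 8, 9, 10, 12} — 7 in total.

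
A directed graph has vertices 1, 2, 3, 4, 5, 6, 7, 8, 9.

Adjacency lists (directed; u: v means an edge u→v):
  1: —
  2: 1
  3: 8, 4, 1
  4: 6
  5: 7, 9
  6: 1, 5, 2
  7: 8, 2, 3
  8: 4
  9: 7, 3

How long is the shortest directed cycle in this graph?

For each vertex v, BFS finds the shortest path from v back to v.
The shortest such closed walk is 5 → 9 → 3 → 4 → 6 → 5, length 5.

5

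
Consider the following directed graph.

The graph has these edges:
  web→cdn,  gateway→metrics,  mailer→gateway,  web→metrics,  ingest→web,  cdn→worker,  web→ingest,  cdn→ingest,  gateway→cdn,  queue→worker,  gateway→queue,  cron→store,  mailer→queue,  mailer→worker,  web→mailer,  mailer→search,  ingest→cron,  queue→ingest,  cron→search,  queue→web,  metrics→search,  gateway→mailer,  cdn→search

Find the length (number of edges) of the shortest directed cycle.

2

For each vertex v, BFS finds the shortest path from v back to v.
The shortest such closed walk is gateway → mailer → gateway, length 2.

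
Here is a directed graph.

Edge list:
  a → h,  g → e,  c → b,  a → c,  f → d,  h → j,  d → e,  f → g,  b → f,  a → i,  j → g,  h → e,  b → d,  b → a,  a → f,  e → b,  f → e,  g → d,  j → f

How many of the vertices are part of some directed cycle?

9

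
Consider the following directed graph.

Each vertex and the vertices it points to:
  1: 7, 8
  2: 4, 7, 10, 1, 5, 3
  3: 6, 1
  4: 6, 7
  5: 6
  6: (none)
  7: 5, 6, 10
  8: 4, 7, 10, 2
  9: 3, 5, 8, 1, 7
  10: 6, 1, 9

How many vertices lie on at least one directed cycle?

A vertex is on a directed cycle iff it belongs to a strongly connected component of size ≥ 2 (or has a self-loop).
The vertices on cycles are {1, 2, 3, 4, 7, 8, 9, 10} — 8 in total.

8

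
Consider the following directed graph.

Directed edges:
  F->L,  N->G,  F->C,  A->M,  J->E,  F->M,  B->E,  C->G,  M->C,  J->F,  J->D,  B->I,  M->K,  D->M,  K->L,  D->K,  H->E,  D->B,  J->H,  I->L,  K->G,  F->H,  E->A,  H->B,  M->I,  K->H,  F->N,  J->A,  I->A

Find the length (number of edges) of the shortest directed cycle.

3

For each vertex v, BFS finds the shortest path from v back to v.
The shortest such closed walk is M → I → A → M, length 3.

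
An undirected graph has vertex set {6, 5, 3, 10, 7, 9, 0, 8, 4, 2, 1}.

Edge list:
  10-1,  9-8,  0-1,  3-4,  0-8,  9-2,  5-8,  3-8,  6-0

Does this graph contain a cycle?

DFS, tracking each vertex's parent; an edge to a visited non-parent vertex closes a cycle.
Start from 5:
visit 5 (parent –)
  visit 8 (parent 5)
    visit 9 (parent 8)
      9–8: parent, skip
      visit 2 (parent 9)
        2–9: parent, skip
    8–5: parent, skip
    visit 0 (parent 8)
      0–8: parent, skip
      visit 6 (parent 0)
        6–0: parent, skip
      visit 1 (parent 0)
        visit 10 (parent 1)
          10–1: parent, skip
        1–0: parent, skip
    visit 3 (parent 8)
      visit 4 (parent 3)
        4–3: parent, skip
      3–8: parent, skip
visit 7 (parent –)
No non-parent visited neighbor found — the graph is a forest.

No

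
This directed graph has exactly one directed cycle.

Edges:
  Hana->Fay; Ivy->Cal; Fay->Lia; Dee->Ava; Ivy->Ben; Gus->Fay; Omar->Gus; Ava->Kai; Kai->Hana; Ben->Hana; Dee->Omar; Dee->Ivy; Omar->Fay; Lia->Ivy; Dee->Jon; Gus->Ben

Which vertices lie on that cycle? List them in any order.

Ben, Fay, Ivy, Lia, Hana

DFS with gray/black marking from Ivy:
Ivy gray
  Cal gray
  Cal black
  Ben gray
    Hana gray
      Fay gray
        Lia gray
          Lia→Ivy: Ivy is gray → back edge
Back edge closes the cycle Ivy → Ben → Hana → Fay → Lia → Ivy; its vertices are {Ben, Fay, Ivy, Lia, Hana}.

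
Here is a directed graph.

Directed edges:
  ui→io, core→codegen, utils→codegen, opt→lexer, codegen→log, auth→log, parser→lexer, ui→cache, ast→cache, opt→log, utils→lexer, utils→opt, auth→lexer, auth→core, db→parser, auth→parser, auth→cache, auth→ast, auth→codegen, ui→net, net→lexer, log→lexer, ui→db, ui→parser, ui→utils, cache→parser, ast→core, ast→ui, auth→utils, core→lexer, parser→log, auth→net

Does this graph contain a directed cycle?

DFS with white/gray/black marking, starting from ui:
ui gray
  utils gray
    opt gray
      lexer gray
      lexer black
      log gray
        log→lexer: lexer black — skip
      log black
    opt black
    codegen gray
      codegen→log: log black — skip
    codegen black
    utils→lexer: lexer black — skip
  utils black
  parser gray
    parser→lexer: lexer black — skip
    parser→log: log black — skip
  parser black
  io gray
  io black
  db gray
    db→parser: parser black — skip
  db black
  cache gray
    cache→parser: parser black — skip
  cache black
  net gray
    net→lexer: lexer black — skip
  net black
ui black
auth gray
  auth→cache: cache black — skip
  auth→codegen: codegen black — skip
  ast gray
    ast→cache: cache black — skip
    core gray
      core→lexer: lexer black — skip
      core→codegen: codegen black — skip
    core black
    ast→ui: ui black — skip
  ast black
  auth→log: log black — skip
  auth→lexer: lexer black — skip
  auth→core: core black — skip
  auth→net: net black — skip
  auth→parser: parser black — skip
  auth→utils: utils black — skip
auth black
Every edge goes to a white or black vertex — no back edge, so the graph is acyclic.

No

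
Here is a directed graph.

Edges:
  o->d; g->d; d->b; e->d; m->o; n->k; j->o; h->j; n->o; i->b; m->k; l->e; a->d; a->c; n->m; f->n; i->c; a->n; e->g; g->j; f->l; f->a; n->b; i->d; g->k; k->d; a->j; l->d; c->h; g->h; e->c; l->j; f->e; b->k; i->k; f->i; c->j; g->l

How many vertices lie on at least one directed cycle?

A vertex is on a directed cycle iff it belongs to a strongly connected component of size ≥ 2 (or has a self-loop).
The vertices on cycles are {b, d, e, g, k, l} — 6 in total.

6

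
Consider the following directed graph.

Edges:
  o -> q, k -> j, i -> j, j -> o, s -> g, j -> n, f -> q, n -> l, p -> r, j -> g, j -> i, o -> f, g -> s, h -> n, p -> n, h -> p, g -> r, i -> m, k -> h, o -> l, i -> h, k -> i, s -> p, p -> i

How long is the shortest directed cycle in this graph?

For each vertex v, BFS finds the shortest path from v back to v.
The shortest such closed walk is j → i → j, length 2.

2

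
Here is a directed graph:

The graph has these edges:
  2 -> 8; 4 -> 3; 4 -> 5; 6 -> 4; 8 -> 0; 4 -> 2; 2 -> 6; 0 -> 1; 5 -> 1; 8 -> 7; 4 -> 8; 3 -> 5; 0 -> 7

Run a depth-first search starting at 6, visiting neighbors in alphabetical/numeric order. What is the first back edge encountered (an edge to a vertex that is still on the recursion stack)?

2→6

DFS from 6 (visiting neighbors in alphabetical/numeric order); mark gray on enter, black on exit:
6 gray
  4 gray
    2 gray
      2→6: 6 is gray → back edge
First back edge: 2 → 6.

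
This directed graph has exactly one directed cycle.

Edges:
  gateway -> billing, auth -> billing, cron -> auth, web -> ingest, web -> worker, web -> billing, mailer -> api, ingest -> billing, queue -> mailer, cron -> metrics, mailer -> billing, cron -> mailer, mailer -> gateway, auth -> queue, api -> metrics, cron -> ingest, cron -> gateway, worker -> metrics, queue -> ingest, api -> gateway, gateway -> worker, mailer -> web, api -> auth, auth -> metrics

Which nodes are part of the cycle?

api, auth, queue, mailer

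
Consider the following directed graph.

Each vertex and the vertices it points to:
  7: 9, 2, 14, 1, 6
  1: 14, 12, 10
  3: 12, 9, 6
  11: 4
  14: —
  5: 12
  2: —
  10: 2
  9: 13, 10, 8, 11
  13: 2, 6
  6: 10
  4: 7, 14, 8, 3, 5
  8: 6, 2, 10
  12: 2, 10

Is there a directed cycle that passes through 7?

Yes

7 is on a cycle iff 7 can reach itself via ≥1 edge.
7 → 9 → 11 → 4 → 7 — yes.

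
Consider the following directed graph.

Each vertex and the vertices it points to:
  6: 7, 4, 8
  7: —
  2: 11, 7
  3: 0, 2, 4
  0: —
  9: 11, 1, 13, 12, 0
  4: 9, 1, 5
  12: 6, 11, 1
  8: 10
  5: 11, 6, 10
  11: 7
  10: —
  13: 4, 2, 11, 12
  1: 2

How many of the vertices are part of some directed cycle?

6

A vertex is on a directed cycle iff it belongs to a strongly connected component of size ≥ 2 (or has a self-loop).
The vertices on cycles are {4, 5, 6, 9, 12, 13} — 6 in total.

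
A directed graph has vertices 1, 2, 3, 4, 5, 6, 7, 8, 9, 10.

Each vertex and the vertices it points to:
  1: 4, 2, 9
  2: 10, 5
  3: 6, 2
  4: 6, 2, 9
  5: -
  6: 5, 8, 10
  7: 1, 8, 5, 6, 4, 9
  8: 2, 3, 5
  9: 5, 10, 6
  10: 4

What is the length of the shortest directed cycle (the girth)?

3

For each vertex v, BFS finds the shortest path from v back to v.
The shortest such closed walk is 8 → 3 → 6 → 8, length 3.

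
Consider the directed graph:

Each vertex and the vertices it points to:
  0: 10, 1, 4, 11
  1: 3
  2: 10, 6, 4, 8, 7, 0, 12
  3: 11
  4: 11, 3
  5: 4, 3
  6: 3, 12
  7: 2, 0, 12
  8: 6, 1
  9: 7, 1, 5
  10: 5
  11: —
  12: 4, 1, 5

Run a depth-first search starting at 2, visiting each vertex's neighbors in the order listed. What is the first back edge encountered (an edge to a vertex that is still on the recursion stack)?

DFS from 2 (visiting each vertex's neighbors in the order listed); mark gray on enter, black on exit:
2 gray
  10 gray
    5 gray
      4 gray
        11 gray
        11 black
        3 gray
          3→11: 11 black — skip
        3 black
      4 black
      5→3: 3 black — skip
    5 black
  10 black
  6 gray
    6→3: 3 black — skip
    12 gray
      12→4: 4 black — skip
      1 gray
        1→3: 3 black — skip
      1 black
      12→5: 5 black — skip
    12 black
  6 black
  2→4: 4 black — skip
  8 gray
    8→6: 6 black — skip
    8→1: 1 black — skip
  8 black
  7 gray
    7→2: 2 is gray → back edge
First back edge: 7 → 2.

7->2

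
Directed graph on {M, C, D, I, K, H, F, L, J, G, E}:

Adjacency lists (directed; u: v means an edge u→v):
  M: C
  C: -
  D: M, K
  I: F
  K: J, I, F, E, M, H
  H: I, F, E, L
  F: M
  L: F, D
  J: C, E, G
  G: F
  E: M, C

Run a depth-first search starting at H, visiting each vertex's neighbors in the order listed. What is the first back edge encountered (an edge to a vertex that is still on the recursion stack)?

DFS from H (visiting each vertex's neighbors in the order listed); mark gray on enter, black on exit:
H gray
  I gray
    F gray
      M gray
        C gray
        C black
      M black
    F black
  I black
  H→F: F black — skip
  E gray
    E→M: M black — skip
    E→C: C black — skip
  E black
  L gray
    L→F: F black — skip
    D gray
      D→M: M black — skip
      K gray
        J gray
          J→C: C black — skip
          J→E: E black — skip
          G gray
            G→F: F black — skip
          G black
        J black
        K→I: I black — skip
        K→F: F black — skip
        K→E: E black — skip
        K→M: M black — skip
        K→H: H is gray → back edge
First back edge: K → H.

K->H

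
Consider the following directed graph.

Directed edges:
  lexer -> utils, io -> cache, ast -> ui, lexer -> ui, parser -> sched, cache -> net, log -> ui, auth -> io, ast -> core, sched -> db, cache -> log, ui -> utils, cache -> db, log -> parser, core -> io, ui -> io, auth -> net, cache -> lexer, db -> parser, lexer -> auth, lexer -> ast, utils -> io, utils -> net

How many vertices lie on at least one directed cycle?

12

A vertex is on a directed cycle iff it belongs to a strongly connected component of size ≥ 2 (or has a self-loop).
The vertices on cycles are {db, io, ui, ast, log, auth, core, cache, lexer, sched, utils, parser} — 12 in total.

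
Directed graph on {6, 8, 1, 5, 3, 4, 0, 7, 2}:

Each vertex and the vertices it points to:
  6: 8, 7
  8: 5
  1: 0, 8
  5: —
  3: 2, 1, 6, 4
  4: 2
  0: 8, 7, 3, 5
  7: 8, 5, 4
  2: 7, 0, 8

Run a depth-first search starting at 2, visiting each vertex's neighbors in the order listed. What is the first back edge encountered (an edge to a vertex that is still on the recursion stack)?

DFS from 2 (visiting each vertex's neighbors in the order listed); mark gray on enter, black on exit:
2 gray
  7 gray
    8 gray
      5 gray
      5 black
    8 black
    7→5: 5 black — skip
    4 gray
      4→2: 2 is gray → back edge
First back edge: 4 → 2.

4→2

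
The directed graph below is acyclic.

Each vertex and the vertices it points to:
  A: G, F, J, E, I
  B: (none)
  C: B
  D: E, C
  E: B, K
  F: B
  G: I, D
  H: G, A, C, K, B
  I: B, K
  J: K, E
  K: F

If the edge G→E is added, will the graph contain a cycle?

No

Adding G→E creates a cycle iff E can already reach G.
Explore from E: no path reaches G. The graph stays acyclic.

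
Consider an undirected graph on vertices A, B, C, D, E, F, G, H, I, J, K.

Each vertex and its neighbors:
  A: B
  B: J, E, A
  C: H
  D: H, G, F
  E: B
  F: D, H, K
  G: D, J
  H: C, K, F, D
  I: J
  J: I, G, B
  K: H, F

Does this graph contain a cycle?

DFS, tracking each vertex's parent; an edge to a visited non-parent vertex closes a cycle.
Start from I:
visit I (parent –)
  visit J (parent I)
    J–I: parent, skip
    visit G (parent J)
      visit D (parent G)
        visit H (parent D)
          visit C (parent H)
            C–H: parent, skip
          visit K (parent H)
            K–H: parent, skip
            visit F (parent K)
              F–D: D visited and ≠ parent → cycle
Cycle: D – H – K – F – D.

Yes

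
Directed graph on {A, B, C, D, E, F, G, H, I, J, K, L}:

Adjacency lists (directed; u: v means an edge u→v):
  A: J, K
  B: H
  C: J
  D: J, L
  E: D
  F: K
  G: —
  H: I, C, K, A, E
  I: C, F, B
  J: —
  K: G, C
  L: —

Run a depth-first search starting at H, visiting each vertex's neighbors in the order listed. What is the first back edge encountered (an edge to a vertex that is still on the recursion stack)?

DFS from H (visiting each vertex's neighbors in the order listed); mark gray on enter, black on exit:
H gray
  I gray
    C gray
      J gray
      J black
    C black
    F gray
      K gray
        G gray
        G black
        K→C: C black — skip
      K black
    F black
    B gray
      B→H: H is gray → back edge
First back edge: B → H.

B→H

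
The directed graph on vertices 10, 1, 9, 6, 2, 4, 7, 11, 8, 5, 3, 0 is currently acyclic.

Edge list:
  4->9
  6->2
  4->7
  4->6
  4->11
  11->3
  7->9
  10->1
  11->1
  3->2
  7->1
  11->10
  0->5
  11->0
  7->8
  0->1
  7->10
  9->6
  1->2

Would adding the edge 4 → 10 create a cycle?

No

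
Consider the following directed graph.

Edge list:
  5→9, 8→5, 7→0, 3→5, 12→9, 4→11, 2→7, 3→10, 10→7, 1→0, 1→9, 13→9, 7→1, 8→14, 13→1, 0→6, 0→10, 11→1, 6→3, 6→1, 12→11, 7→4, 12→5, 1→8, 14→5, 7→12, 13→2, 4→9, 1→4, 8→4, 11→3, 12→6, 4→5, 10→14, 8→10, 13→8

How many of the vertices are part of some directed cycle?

10

A vertex is on a directed cycle iff it belongs to a strongly connected component of size ≥ 2 (or has a self-loop).
The vertices on cycles are {0, 1, 3, 4, 6, 7, 8, 10, 11, 12} — 10 in total.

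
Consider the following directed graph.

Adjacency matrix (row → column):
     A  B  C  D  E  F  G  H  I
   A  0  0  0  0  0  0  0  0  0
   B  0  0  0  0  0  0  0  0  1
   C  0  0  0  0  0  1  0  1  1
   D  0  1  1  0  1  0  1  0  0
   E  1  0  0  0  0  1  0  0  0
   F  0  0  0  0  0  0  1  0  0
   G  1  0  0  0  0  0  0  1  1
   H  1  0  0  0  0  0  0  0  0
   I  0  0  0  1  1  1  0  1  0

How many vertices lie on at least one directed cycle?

7

A vertex is on a directed cycle iff it belongs to a strongly connected component of size ≥ 2 (or has a self-loop).
The vertices on cycles are {B, C, D, E, F, G, I} — 7 in total.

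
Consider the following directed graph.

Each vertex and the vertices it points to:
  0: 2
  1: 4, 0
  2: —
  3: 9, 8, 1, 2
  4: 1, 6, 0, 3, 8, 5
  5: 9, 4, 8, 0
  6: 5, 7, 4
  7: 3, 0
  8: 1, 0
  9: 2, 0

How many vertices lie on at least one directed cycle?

A vertex is on a directed cycle iff it belongs to a strongly connected component of size ≥ 2 (or has a self-loop).
The vertices on cycles are {1, 3, 4, 5, 6, 7, 8} — 7 in total.

7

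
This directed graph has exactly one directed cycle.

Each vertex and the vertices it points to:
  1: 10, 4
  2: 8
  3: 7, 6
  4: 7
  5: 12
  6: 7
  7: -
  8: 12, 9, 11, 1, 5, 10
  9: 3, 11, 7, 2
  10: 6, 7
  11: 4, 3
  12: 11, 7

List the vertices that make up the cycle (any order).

DFS with gray/black marking from 8:
8 gray
  12 gray
    11 gray
      4 gray
        7 gray
        7 black
      4 black
      3 gray
        3→7: 7 black — skip
        6 gray
          6→7: 7 black — skip
        6 black
      3 black
    11 black
    12→7: 7 black — skip
  12 black
  9 gray
    9→3: 3 black — skip
    9→11: 11 black — skip
    9→7: 7 black — skip
    2 gray
      2→8: 8 is gray → back edge
Back edge closes the cycle 8 → 9 → 2 → 8; its vertices are {2, 8, 9}.

2, 8, 9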